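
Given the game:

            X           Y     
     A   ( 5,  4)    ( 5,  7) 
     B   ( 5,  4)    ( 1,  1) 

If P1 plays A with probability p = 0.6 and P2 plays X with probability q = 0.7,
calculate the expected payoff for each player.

E[P1] = 4.52, E[P2] = 4.18

Work:
E[P1] = p·q·π₁(A,X) + p·(1-q)·π₁(A,Y) + (1-p)·q·π₁(B,X) + (1-p)·(1-q)·π₁(B,Y)
= 0.6·0.7·5 + 0.6·0.3·5 + 0.4·0.7·5 + 0.4·0.3·1
= 4.52

E[P2] = 4.18 (similar calculation)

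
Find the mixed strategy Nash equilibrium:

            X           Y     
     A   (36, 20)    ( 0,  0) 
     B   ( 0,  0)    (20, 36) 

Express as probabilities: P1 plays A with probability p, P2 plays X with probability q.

p = 0.6429, q = 0.3571

Work:
Find probabilities that make opponent indifferent:
P2 chooses q to make P1 indifferent between A and B
P1 chooses p to make P2 indifferent between X and Y
Mixed NE: P1 plays (A: 0.6429, B: 0.3571), P2 plays (X: 0.3571, Y: 0.6429)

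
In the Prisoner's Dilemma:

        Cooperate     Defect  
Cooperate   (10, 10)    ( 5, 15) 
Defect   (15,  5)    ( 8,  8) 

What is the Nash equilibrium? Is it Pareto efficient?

(Defect, Defect) is NE; not Pareto efficient

Work:
Defect dominates Cooperate for both players:
If P2 cooperates: Defect (15) > Cooperate (10)
If P2 defects: Defect (8) > Cooperate (5)
NE: (Defect, Defect) with payoff (8, 8)
But (Cooperate, Cooperate) = (10, 10) Pareto dominates (8, 8)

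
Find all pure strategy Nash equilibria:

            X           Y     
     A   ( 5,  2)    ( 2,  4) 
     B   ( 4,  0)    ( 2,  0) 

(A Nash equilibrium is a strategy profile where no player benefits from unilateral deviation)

Nash equilibrium: (A, Y), (B, Y)

Work:
Best responses:
  P1 vs X: payoffs [5, 4] → best response A (payoff 5)
  P1 vs Y: payoffs [2, 2] → best response A/B (payoff 2)
  P2 vs A: payoffs [2, 4] → best response Y (payoff 4)
  P2 vs B: payoffs [0, 0] → best response X/Y (payoff 0)
Mutual best responses: (A,Y), (B,Y) → Nash equilibria.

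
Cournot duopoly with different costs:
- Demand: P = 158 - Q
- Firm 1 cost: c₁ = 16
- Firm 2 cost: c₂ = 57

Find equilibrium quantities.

q₁* = 61.0, q₂* = 20.0

Work:
Reaction: q₁ = (158 - 16 - q₂)/2
Reaction: q₂ = (158 - 57 - q₁)/2
Solve simultaneously:
q₁* = (158 - 2×16 + 57)/3 = 61.0
q₂* = (158 - 2×57 + 16)/3 = 20.0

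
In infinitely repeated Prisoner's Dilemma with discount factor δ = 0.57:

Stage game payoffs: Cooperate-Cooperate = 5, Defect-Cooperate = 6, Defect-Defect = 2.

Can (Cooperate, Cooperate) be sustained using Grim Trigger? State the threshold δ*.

δ* = 0.25; since δ = 0.57 ≥ 0.25, cooperation can be sustained

Work:
For Grim Trigger:
Cooperate forever: 5/(1-δ)
Defect then punished: 6 + 2·δ/(1-δ)
Need: 5/(1-δ) ≥ 6 + 2·δ/(1-δ)
Solving: δ ≥ (T-R)/(T-P) = (6-5)/(6-2) = 0.25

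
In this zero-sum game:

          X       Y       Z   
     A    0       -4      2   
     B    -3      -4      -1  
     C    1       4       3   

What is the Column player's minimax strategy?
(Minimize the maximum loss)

Column should play X, value = 1

Work:
Column player minimizes Row's maximum payoff:
Column X: max payoff to Row = 1
Column Y: max payoff to Row = 4
Column Z: max payoff to Row = 3
Minimum is 1, achieved by column X.
Minimax strategy: X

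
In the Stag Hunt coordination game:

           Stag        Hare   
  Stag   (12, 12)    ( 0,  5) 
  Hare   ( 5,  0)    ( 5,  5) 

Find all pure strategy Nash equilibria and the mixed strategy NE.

Pure NE: (Stag, Stag) and (Hare, Hare); Mixed NE: p = 0.4167, q = 0.4167

Work:
Check pure NE:
(Stag, Stag): (12, 12) - no unilateral deviation beneficial
(Hare, Hare): (5, 5) - no unilateral deviation beneficial
Mixed NE: P1 plays Stag with p = 0.4167, P2 plays Stag with q = 0.4167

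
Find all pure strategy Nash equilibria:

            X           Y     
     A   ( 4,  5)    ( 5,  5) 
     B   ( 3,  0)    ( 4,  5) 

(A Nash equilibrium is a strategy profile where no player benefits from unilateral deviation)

Nash equilibrium: (A, X), (A, Y)

Work:
Best responses:
  P1 vs X: payoffs [4, 3] → best response A (payoff 4)
  P1 vs Y: payoffs [5, 4] → best response A (payoff 5)
  P2 vs A: payoffs [5, 5] → best response X/Y (payoff 5)
  P2 vs B: payoffs [0, 5] → best response Y (payoff 5)
Mutual best responses: (A,X), (A,Y) → Nash equilibria.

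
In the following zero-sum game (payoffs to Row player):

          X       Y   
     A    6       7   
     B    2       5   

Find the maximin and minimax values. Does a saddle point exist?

Maximin = 6, Minimax = 6, Saddle: True

Work:
Row minimums: [6, 2] → maximin = 6
Column maximums: [6, 7] → minimax = 6
Saddle point exists! Game value = 6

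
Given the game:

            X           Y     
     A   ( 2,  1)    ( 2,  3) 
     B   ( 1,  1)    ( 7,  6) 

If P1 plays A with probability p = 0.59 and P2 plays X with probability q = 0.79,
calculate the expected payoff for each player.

E[P1] = 2.1066, E[P2] = 1.6783

Work:
E[P1] = p·q·π₁(A,X) + p·(1-q)·π₁(A,Y) + (1-p)·q·π₁(B,X) + (1-p)·(1-q)·π₁(B,Y)
= 0.59·0.79·2 + 0.59·0.21·2 + 0.41·0.79·1 + 0.41·0.21·7
= 2.1066

E[P2] = 1.6783 (similar calculation)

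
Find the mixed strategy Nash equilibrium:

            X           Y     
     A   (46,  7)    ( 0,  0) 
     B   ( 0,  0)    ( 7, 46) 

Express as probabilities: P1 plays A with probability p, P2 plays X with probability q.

p = 0.8679, q = 0.1321

Work:
Find probabilities that make opponent indifferent:
P2 chooses q to make P1 indifferent between A and B
P1 chooses p to make P2 indifferent between X and Y
Mixed NE: P1 plays (A: 0.8679, B: 0.1321), P2 plays (X: 0.1321, Y: 0.8679)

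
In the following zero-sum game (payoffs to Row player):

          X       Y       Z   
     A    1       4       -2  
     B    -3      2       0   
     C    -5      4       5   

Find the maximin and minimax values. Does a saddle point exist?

Maximin = -2, Minimax = 1, Saddle: False

Work:
Row minimums: [-2, -3, -5] → maximin = -2
Column maximums: [1, 4, 5] → minimax = 1
No saddle point (maximin ≠ minimax). Mixed strategy needed.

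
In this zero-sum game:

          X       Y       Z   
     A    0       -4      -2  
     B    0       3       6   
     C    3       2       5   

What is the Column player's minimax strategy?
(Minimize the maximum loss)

Column should play X or Y (all achieve the minimum), value = 3

Work:
Column player minimizes Row's maximum payoff:
Column X: max payoff to Row = 3
Column Y: max payoff to Row = 3
Column Z: max payoff to Row = 6
Minimum is 3, achieved by columns X, Y (tied).
Each of X or Y is a minimax strategy.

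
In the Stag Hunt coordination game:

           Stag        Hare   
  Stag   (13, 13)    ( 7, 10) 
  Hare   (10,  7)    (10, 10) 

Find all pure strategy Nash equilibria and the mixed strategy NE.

Pure NE: (Stag, Stag) and (Hare, Hare); Mixed NE: p = 0.5, q = 0.5

Work:
Check pure NE:
(Stag, Stag): (13, 13) - no unilateral deviation beneficial
(Hare, Hare): (10, 10) - no unilateral deviation beneficial
Mixed NE: P1 plays Stag with p = 0.5, P2 plays Stag with q = 0.5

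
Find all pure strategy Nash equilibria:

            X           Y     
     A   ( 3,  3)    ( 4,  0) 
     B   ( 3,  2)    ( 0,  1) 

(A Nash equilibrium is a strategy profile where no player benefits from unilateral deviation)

Nash equilibrium: (A, X), (B, X)

Work:
Best responses:
  P1 vs X: payoffs [3, 3] → best response A/B (payoff 3)
  P1 vs Y: payoffs [4, 0] → best response A (payoff 4)
  P2 vs A: payoffs [3, 0] → best response X (payoff 3)
  P2 vs B: payoffs [2, 1] → best response X (payoff 2)
Mutual best responses: (A,X), (B,X) → Nash equilibria.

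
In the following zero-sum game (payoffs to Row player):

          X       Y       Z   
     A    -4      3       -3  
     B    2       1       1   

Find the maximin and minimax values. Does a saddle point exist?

Maximin = 1, Minimax = 1, Saddle: True

Work:
Row minimums: [-4, 1] → maximin = 1
Column maximums: [2, 3, 1] → minimax = 1
Saddle point exists! Game value = 1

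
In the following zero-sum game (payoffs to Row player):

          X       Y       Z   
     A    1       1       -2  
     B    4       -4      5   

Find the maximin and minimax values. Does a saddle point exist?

Maximin = -2, Minimax = 1, Saddle: False

Work:
Row minimums: [-2, -4] → maximin = -2
Column maximums: [4, 1, 5] → minimax = 1
No saddle point (maximin ≠ minimax). Mixed strategy needed.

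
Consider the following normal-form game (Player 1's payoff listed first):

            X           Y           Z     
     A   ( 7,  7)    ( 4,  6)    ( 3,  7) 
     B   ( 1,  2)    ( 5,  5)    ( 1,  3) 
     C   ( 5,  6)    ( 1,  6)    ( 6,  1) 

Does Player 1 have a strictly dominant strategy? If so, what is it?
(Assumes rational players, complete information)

No strictly dominant strategy exists for Player 1

Work:
A strategy strictly dominates another if it gives a strictly higher payoff against every opponent action. Compare each pair of P1's strategies column-by-column:
  A vs B: [7 vs 1, 4 vs 5, 3 vs 1] → A does not strictly dominate B (column Y: 4 ≤ 5)
  A vs C: [7 vs 5, 4 vs 1, 3 vs 6] → A does not strictly dominate C (column Z: 3 ≤ 6)
  B vs A: [1 vs 7, 5 vs 4, 1 vs 3] → B does not strictly dominate A (column X: 1 ≤ 7)
  B vs C: [1 vs 5, 5 vs 1, 1 vs 6] → B does not strictly dominate C (column X: 1 ≤ 5)
  C vs A: [5 vs 7, 1 vs 4, 6 vs 3] → C does not strictly dominate A (column X: 5 ≤ 7)
  C vs B: [5 vs 1, 1 vs 5, 6 vs 1] → C does not strictly dominate B (column Y: 1 ≤ 5)
No single strategy strictly dominates all others → no strictly dominant strategy.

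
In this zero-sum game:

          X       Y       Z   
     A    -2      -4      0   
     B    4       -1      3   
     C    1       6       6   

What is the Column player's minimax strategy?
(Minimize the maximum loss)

Column should play X, value = 4

Work:
Column player minimizes Row's maximum payoff:
Column X: max payoff to Row = 4
Column Y: max payoff to Row = 6
Column Z: max payoff to Row = 6
Minimum is 4, achieved by column X.
Minimax strategy: X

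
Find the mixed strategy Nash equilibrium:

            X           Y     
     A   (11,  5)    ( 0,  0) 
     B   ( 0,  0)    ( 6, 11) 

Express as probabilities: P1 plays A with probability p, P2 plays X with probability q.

p = 0.6875, q = 0.3529

Work:
Find probabilities that make opponent indifferent:
P2 chooses q to make P1 indifferent between A and B
P1 chooses p to make P2 indifferent between X and Y
Mixed NE: P1 plays (A: 0.6875, B: 0.3125), P2 plays (X: 0.3529, Y: 0.6471)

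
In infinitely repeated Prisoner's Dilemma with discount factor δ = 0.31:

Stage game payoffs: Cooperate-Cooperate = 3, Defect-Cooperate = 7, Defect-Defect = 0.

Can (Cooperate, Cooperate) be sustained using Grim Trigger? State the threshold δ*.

δ* = 0.5714; since δ = 0.31 < 0.5714, cooperation cannot be sustained

Work:
For Grim Trigger:
Cooperate forever: 3/(1-δ)
Defect then punished: 7 + 0·δ/(1-δ)
Need: 3/(1-δ) ≥ 7 + 0·δ/(1-δ)
Solving: δ ≥ (T-R)/(T-P) = (7-3)/(7-0) = 0.5714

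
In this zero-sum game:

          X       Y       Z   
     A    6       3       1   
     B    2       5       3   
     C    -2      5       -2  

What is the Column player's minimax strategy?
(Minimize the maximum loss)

Column should play Z, value = 3

Work:
Column player minimizes Row's maximum payoff:
Column X: max payoff to Row = 6
Column Y: max payoff to Row = 5
Column Z: max payoff to Row = 3
Minimum is 3, achieved by column Z.
Minimax strategy: Z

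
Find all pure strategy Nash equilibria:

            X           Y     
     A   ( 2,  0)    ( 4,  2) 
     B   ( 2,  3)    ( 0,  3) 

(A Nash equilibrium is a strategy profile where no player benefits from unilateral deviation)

Nash equilibrium: (A, Y), (B, X)

Work:
Best responses:
  P1 vs X: payoffs [2, 2] → best response A/B (payoff 2)
  P1 vs Y: payoffs [4, 0] → best response A (payoff 4)
  P2 vs A: payoffs [0, 2] → best response Y (payoff 2)
  P2 vs B: payoffs [3, 3] → best response X/Y (payoff 3)
Mutual best responses: (A,Y), (B,X) → Nash equilibria.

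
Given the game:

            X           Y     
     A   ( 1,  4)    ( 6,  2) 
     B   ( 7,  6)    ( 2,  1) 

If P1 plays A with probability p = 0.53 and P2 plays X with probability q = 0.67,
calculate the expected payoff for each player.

E[P1] = 3.919, E[P2] = 3.8147

Work:
E[P1] = p·q·π₁(A,X) + p·(1-q)·π₁(A,Y) + (1-p)·q·π₁(B,X) + (1-p)·(1-q)·π₁(B,Y)
= 0.53·0.67·1 + 0.53·0.33·6 + 0.47·0.67·7 + 0.47·0.33·2
= 3.919

E[P2] = 3.8147 (similar calculation)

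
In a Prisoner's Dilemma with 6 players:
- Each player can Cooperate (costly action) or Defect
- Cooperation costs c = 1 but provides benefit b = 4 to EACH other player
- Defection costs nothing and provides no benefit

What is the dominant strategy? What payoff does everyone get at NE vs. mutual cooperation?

Dominant: Defect; NE payoff = 0; Coop payoff = 19

Work:
Defect dominates (saves cost c = 1, benefit to others is external)
NE: All defect → everyone gets 0
If all cooperate: each receives (5)×4 - 1 = 19
Social dilemma: 19 > 0 but NE gives 0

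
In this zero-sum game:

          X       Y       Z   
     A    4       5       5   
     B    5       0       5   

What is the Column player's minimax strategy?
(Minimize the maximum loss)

Column should play X or Y or Z (all achieve the minimum), value = 5

Work:
Column player minimizes Row's maximum payoff:
Column X: max payoff to Row = 5
Column Y: max payoff to Row = 5
Column Z: max payoff to Row = 5
Minimum is 5, achieved by columns X, Y, Z (tied).
Each of X or Y or Z is a minimax strategy.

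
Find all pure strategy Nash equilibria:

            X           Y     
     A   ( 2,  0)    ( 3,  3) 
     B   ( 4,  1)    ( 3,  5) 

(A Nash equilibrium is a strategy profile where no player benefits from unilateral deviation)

Nash equilibrium: (A, Y), (B, Y)

Work:
Best responses:
  P1 vs X: payoffs [2, 4] → best response B (payoff 4)
  P1 vs Y: payoffs [3, 3] → best response A/B (payoff 3)
  P2 vs A: payoffs [0, 3] → best response Y (payoff 3)
  P2 vs B: payoffs [1, 5] → best response Y (payoff 5)
Mutual best responses: (A,Y), (B,Y) → Nash equilibria.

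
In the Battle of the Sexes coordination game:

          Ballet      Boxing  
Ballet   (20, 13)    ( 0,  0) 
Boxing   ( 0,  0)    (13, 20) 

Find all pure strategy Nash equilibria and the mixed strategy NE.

Pure NE: (Ballet, Ballet) and (Boxing, Boxing); Mixed NE: p = 0.6061, q = 0.3939

Work:
Check pure NE:
(Ballet, Ballet): (20, 13) - no unilateral deviation beneficial
(Boxing, Boxing): (13, 20) - no unilateral deviation beneficial
Mixed NE: P1 plays Ballet with p = 0.6061, P2 plays Ballet with q = 0.3939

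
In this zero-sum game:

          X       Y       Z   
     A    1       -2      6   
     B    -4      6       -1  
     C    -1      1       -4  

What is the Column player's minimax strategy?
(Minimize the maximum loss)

Column should play X, value = 1

Work:
Column player minimizes Row's maximum payoff:
Column X: max payoff to Row = 1
Column Y: max payoff to Row = 6
Column Z: max payoff to Row = 6
Minimum is 1, achieved by column X.
Minimax strategy: X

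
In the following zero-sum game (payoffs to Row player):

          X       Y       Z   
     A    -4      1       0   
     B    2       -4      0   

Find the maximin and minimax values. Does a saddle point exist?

Maximin = -4, Minimax = 0, Saddle: False

Work:
Row minimums: [-4, -4] → maximin = -4
Column maximums: [2, 1, 0] → minimax = 0
No saddle point (maximin ≠ minimax). Mixed strategy needed.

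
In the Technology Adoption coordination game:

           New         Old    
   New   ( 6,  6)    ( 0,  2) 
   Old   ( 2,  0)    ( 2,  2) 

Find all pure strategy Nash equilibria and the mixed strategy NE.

Pure NE: (New, New) and (Old, Old); Mixed NE: p = 0.3333, q = 0.3333

Work:
Check pure NE:
(New, New): (6, 6) - no unilateral deviation beneficial
(Old, Old): (2, 2) - no unilateral deviation beneficial
Mixed NE: P1 plays New with p = 0.3333, P2 plays New with q = 0.3333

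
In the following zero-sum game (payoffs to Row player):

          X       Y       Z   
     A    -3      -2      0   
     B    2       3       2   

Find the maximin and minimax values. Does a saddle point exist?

Maximin = 2, Minimax = 2, Saddle: True

Work:
Row minimums: [-3, 2] → maximin = 2
Column maximums: [2, 3, 2] → minimax = 2
Saddle point exists! Game value = 2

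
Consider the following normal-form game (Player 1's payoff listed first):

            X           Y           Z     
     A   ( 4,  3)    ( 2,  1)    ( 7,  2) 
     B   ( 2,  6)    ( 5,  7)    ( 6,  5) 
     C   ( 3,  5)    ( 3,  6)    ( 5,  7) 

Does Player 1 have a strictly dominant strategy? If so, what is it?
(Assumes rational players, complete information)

No strictly dominant strategy exists for Player 1

Work:
A strategy strictly dominates another if it gives a strictly higher payoff against every opponent action. Compare each pair of P1's strategies column-by-column:
  A vs B: [4 vs 2, 2 vs 5, 7 vs 6] → A does not strictly dominate B (column Y: 2 ≤ 5)
  A vs C: [4 vs 3, 2 vs 3, 7 vs 5] → A does not strictly dominate C (column Y: 2 ≤ 3)
  B vs A: [2 vs 4, 5 vs 2, 6 vs 7] → B does not strictly dominate A (column X: 2 ≤ 4)
  B vs C: [2 vs 3, 5 vs 3, 6 vs 5] → B does not strictly dominate C (column X: 2 ≤ 3)
  C vs A: [3 vs 4, 3 vs 2, 5 vs 7] → C does not strictly dominate A (column X: 3 ≤ 4)
  C vs B: [3 vs 2, 3 vs 5, 5 vs 6] → C does not strictly dominate B (column Y: 3 ≤ 5)
No single strategy strictly dominates all others → no strictly dominant strategy.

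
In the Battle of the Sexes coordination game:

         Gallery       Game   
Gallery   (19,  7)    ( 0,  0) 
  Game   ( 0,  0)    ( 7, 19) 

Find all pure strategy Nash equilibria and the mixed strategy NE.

Pure NE: (Gallery, Gallery) and (Game, Game); Mixed NE: p = 0.7308, q = 0.2692

Work:
Check pure NE:
(Gallery, Gallery): (19, 7) - no unilateral deviation beneficial
(Game, Game): (7, 19) - no unilateral deviation beneficial
Mixed NE: P1 plays Gallery with p = 0.7308, P2 plays Gallery with q = 0.2692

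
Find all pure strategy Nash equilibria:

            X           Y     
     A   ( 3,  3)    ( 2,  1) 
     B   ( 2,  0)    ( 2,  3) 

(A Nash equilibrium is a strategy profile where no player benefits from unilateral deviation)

Nash equilibrium: (A, X), (B, Y)

Work:
Best responses:
  P1 vs X: payoffs [3, 2] → best response A (payoff 3)
  P1 vs Y: payoffs [2, 2] → best response A/B (payoff 2)
  P2 vs A: payoffs [3, 1] → best response X (payoff 3)
  P2 vs B: payoffs [0, 3] → best response Y (payoff 3)
Mutual best responses: (A,X), (B,Y) → Nash equilibria.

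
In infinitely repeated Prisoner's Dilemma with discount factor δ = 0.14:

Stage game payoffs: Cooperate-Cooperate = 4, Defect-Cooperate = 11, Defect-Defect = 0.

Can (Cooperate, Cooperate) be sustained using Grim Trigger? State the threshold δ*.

δ* = 0.6364; since δ = 0.14 < 0.6364, cooperation cannot be sustained

Work:
For Grim Trigger:
Cooperate forever: 4/(1-δ)
Defect then punished: 11 + 0·δ/(1-δ)
Need: 4/(1-δ) ≥ 11 + 0·δ/(1-δ)
Solving: δ ≥ (T-R)/(T-P) = (11-4)/(11-0) = 0.6364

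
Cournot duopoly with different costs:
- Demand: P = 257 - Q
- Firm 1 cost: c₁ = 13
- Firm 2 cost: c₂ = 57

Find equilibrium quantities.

q₁* = 96.0, q₂* = 52.0

Work:
Reaction: q₁ = (257 - 13 - q₂)/2
Reaction: q₂ = (257 - 57 - q₁)/2
Solve simultaneously:
q₁* = (257 - 2×13 + 57)/3 = 96.0
q₂* = (257 - 2×57 + 13)/3 = 52.0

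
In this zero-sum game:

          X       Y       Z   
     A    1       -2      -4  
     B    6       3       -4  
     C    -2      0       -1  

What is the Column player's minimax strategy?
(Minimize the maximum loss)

Column should play Z, value = -1

Work:
Column player minimizes Row's maximum payoff:
Column X: max payoff to Row = 6
Column Y: max payoff to Row = 3
Column Z: max payoff to Row = -1
Minimum is -1, achieved by column Z.
Minimax strategy: Z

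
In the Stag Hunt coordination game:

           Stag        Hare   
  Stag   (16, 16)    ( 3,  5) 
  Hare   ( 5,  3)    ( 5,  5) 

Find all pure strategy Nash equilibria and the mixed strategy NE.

Pure NE: (Stag, Stag) and (Hare, Hare); Mixed NE: p = 0.1538, q = 0.1538

Work:
Check pure NE:
(Stag, Stag): (16, 16) - no unilateral deviation beneficial
(Hare, Hare): (5, 5) - no unilateral deviation beneficial
Mixed NE: P1 plays Stag with p = 0.1538, P2 plays Stag with q = 0.1538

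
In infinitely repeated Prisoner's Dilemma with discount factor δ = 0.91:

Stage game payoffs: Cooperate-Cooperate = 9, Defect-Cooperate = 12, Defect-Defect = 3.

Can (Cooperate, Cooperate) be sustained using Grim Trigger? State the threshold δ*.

δ* = 0.3333; since δ = 0.91 ≥ 0.3333, cooperation can be sustained

Work:
For Grim Trigger:
Cooperate forever: 9/(1-δ)
Defect then punished: 12 + 3·δ/(1-δ)
Need: 9/(1-δ) ≥ 12 + 3·δ/(1-δ)
Solving: δ ≥ (T-R)/(T-P) = (12-9)/(12-3) = 0.3333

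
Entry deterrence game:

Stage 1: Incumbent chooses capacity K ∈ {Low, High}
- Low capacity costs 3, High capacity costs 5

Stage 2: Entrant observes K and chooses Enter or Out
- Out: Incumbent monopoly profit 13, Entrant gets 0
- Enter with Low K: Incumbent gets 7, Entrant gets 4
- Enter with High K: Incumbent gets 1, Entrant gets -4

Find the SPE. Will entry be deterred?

SPE: (High, Enter|Low, Out|High); Entry deterred. Incumbent net profit = 8

Work:
After Low K: Entrant enters (4 > 0)
After High K: Entrant stays out (-4 < 0)
Incumbent: Low → 7−3=4, High → 13−5=8
Incumbent chooses High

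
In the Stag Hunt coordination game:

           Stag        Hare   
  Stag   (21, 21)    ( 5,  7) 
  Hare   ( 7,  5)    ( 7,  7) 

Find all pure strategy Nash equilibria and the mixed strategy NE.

Pure NE: (Stag, Stag) and (Hare, Hare); Mixed NE: p = 0.125, q = 0.125

Work:
Check pure NE:
(Stag, Stag): (21, 21) - no unilateral deviation beneficial
(Hare, Hare): (7, 7) - no unilateral deviation beneficial
Mixed NE: P1 plays Stag with p = 0.125, P2 plays Stag with q = 0.125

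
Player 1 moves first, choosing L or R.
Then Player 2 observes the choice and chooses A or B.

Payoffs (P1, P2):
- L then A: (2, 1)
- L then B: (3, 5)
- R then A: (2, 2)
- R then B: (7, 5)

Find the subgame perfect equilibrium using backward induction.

P1 plays R, P2 plays B after L and B after R; Payoff (7, 5)

Work:
Backward induction:
After L: P2 chooses B → P1 gets 3
After R: P2 chooses B → P1 gets 7
P1 chooses R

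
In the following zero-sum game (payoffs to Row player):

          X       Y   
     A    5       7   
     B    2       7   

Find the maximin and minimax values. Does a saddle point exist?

Maximin = 5, Minimax = 5, Saddle: True

Work:
Row minimums: [5, 2] → maximin = 5
Column maximums: [5, 7] → minimax = 5
Saddle point exists! Game value = 5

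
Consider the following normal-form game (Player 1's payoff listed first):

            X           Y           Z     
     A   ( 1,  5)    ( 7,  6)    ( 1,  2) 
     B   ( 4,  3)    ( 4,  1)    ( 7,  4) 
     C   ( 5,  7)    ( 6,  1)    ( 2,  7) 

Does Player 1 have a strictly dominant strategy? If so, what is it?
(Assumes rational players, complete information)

No strictly dominant strategy exists for Player 1

Work:
A strategy strictly dominates another if it gives a strictly higher payoff against every opponent action. Compare each pair of P1's strategies column-by-column:
  A vs B: [1 vs 4, 7 vs 4, 1 vs 7] → A does not strictly dominate B (column X: 1 ≤ 4)
  A vs C: [1 vs 5, 7 vs 6, 1 vs 2] → A does not strictly dominate C (column X: 1 ≤ 5)
  B vs A: [4 vs 1, 4 vs 7, 7 vs 1] → B does not strictly dominate A (column Y: 4 ≤ 7)
  B vs C: [4 vs 5, 4 vs 6, 7 vs 2] → B does not strictly dominate C (column X: 4 ≤ 5)
  C vs A: [5 vs 1, 6 vs 7, 2 vs 1] → C does not strictly dominate A (column Y: 6 ≤ 7)
  C vs B: [5 vs 4, 6 vs 4, 2 vs 7] → C does not strictly dominate B (column Z: 2 ≤ 7)
No single strategy strictly dominates all others → no strictly dominant strategy.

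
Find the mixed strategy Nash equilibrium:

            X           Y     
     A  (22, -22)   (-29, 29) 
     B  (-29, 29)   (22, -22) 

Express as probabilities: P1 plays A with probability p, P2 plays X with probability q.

p = 0.5, q = 0.5

Work:
Find probabilities that make opponent indifferent:
P2 chooses q to make P1 indifferent between A and B
P1 chooses p to make P2 indifferent between X and Y
Mixed NE: P1 plays (A: 0.5, B: 0.5), P2 plays (X: 0.5, Y: 0.5)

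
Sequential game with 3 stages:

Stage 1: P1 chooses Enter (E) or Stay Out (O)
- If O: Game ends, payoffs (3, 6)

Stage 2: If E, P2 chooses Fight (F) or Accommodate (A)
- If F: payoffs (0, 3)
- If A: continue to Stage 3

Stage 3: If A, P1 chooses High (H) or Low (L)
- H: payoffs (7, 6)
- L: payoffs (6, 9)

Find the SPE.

SPE: (E, A, H); Outcome (7, 6)

Work:
Stage 3: P1 chooses H (7 vs 6)
Stage 2: P2: F->3, A->6 (anticipating H). Choose A
Stage 1: P1: O->3, E->7 (anticipating A, H). Choose E
SPE path: E -> A -> H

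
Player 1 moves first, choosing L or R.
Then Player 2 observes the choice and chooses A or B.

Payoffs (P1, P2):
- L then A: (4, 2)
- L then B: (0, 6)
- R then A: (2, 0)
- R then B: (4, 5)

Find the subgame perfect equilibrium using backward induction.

P1 plays R, P2 plays B after L and B after R; Payoff (4, 5)

Work:
Backward induction:
After L: P2 chooses B → P1 gets 0
After R: P2 chooses B → P1 gets 4
P1 chooses R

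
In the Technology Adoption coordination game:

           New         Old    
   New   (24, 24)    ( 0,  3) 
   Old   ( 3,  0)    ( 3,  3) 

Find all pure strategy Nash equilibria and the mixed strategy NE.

Pure NE: (New, New) and (Old, Old); Mixed NE: p = 0.125, q = 0.125

Work:
Check pure NE:
(New, New): (24, 24) - no unilateral deviation beneficial
(Old, Old): (3, 3) - no unilateral deviation beneficial
Mixed NE: P1 plays New with p = 0.125, P2 plays New with q = 0.125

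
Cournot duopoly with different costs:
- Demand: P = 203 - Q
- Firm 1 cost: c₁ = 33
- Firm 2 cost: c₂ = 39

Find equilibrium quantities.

q₁* = 58.67, q₂* = 52.67

Work:
Reaction: q₁ = (203 - 33 - q₂)/2
Reaction: q₂ = (203 - 39 - q₁)/2
Solve simultaneously:
q₁* = (203 - 2×33 + 39)/3 = 58.67
q₂* = (203 - 2×39 + 33)/3 = 52.67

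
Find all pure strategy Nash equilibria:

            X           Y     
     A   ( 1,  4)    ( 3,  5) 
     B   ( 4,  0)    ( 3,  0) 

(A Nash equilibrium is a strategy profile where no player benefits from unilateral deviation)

Nash equilibrium: (A, Y), (B, X), (B, Y)

Work:
Best responses:
  P1 vs X: payoffs [1, 4] → best response B (payoff 4)
  P1 vs Y: payoffs [3, 3] → best response A/B (payoff 3)
  P2 vs A: payoffs [4, 5] → best response Y (payoff 5)
  P2 vs B: payoffs [0, 0] → best response X/Y (payoff 0)
Mutual best responses: (A,Y), (B,X), (B,Y) → Nash equilibria.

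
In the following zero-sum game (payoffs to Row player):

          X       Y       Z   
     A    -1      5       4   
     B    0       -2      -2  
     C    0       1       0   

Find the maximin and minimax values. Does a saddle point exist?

Maximin = 0, Minimax = 0, Saddle: True

Work:
Row minimums: [-1, -2, 0] → maximin = 0
Column maximums: [0, 5, 4] → minimax = 0
Saddle point exists! Game value = 0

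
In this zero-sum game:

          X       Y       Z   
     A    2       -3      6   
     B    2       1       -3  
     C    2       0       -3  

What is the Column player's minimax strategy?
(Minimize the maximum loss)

Column should play Y, value = 1

Work:
Column player minimizes Row's maximum payoff:
Column X: max payoff to Row = 2
Column Y: max payoff to Row = 1
Column Z: max payoff to Row = 6
Minimum is 1, achieved by column Y.
Minimax strategy: Y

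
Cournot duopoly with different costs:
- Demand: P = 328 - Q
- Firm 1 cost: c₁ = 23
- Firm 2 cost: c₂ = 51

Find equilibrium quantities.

q₁* = 111.0, q₂* = 83.0

Work:
Reaction: q₁ = (328 - 23 - q₂)/2
Reaction: q₂ = (328 - 51 - q₁)/2
Solve simultaneously:
q₁* = (328 - 2×23 + 51)/3 = 111.0
q₂* = (328 - 2×51 + 23)/3 = 83.0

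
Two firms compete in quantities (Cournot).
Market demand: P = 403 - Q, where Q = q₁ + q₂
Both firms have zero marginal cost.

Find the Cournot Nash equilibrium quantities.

q₁* = q₂* = 134.33; P* = 134.33

Work:
Profit: π_i = P·q_i = (a - q_i - q_j)·q_i
FOC: ∂π_i/∂q_i = a - 2q_i - q_j = 0
Reaction function: q_i = (403 - q_j)/2
Symmetry: q* = 403/3 = 134.33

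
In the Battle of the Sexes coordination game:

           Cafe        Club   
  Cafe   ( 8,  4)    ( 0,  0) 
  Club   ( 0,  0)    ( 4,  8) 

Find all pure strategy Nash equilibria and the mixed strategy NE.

Pure NE: (Cafe, Cafe) and (Club, Club); Mixed NE: p = 0.6667, q = 0.3333

Work:
Check pure NE:
(Cafe, Cafe): (8, 4) - no unilateral deviation beneficial
(Club, Club): (4, 8) - no unilateral deviation beneficial
Mixed NE: P1 plays Cafe with p = 0.6667, P2 plays Cafe with q = 0.3333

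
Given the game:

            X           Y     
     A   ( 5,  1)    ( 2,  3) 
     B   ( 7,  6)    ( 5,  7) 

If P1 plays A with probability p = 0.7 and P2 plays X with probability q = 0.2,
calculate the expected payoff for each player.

E[P1] = 3.44, E[P2] = 3.86

Work:
E[P1] = p·q·π₁(A,X) + p·(1-q)·π₁(A,Y) + (1-p)·q·π₁(B,X) + (1-p)·(1-q)·π₁(B,Y)
= 0.7·0.2·5 + 0.7·0.8·2 + 0.3·0.2·7 + 0.3·0.8·5
= 3.44

E[P2] = 3.86 (similar calculation)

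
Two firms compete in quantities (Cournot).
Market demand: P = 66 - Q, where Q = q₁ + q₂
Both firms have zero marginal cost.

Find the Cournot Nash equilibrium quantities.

q₁* = q₂* = 22.0; P* = 22.0

Work:
Profit: π_i = P·q_i = (a - q_i - q_j)·q_i
FOC: ∂π_i/∂q_i = a - 2q_i - q_j = 0
Reaction function: q_i = (66 - q_j)/2
Symmetry: q* = 66/3 = 22.0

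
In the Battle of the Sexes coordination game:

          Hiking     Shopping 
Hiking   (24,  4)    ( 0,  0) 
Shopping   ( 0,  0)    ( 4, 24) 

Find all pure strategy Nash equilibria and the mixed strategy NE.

Pure NE: (Hiking, Hiking) and (Shopping, Shopping); Mixed NE: p = 0.8571, q = 0.1429

Work:
Check pure NE:
(Hiking, Hiking): (24, 4) - no unilateral deviation beneficial
(Shopping, Shopping): (4, 24) - no unilateral deviation beneficial
Mixed NE: P1 plays Hiking with p = 0.8571, P2 plays Hiking with q = 0.1429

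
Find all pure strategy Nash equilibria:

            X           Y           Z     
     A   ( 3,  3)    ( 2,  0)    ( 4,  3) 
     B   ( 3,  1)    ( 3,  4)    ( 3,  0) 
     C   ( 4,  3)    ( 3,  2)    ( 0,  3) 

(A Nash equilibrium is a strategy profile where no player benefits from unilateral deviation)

Nash equilibrium: (A, Z), (B, Y), (C, X)

Work:
Best responses:
  P1 vs X: payoffs [3, 3, 4] → best response C (payoff 4)
  P1 vs Y: payoffs [2, 3, 3] → best response B/C (payoff 3)
  P1 vs Z: payoffs [4, 3, 0] → best response A (payoff 4)
  P2 vs A: payoffs [3, 0, 3] → best response X/Z (payoff 3)
  P2 vs B: payoffs [1, 4, 0] → best response Y (payoff 4)
  P2 vs C: payoffs [3, 2, 3] → best response X/Z (payoff 3)
Mutual best responses: (A,Z), (B,Y), (C,X) → Nash equilibria.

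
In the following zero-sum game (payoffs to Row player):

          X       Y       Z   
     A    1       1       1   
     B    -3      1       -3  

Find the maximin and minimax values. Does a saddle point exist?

Maximin = 1, Minimax = 1, Saddle: True

Work:
Row minimums: [1, -3] → maximin = 1
Column maximums: [1, 1, 1] → minimax = 1
Saddle point exists! Game value = 1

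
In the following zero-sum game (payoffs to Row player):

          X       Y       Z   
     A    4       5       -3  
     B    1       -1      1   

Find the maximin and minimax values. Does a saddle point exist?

Maximin = -1, Minimax = 1, Saddle: False

Work:
Row minimums: [-3, -1] → maximin = -1
Column maximums: [4, 5, 1] → minimax = 1
No saddle point (maximin ≠ minimax). Mixed strategy needed.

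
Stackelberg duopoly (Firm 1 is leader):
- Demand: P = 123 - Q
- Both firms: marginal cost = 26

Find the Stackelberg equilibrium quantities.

q₁* (leader) = 48.5, q₂* (follower) = 24.25

Work:
Follower's reaction: q₂ = (a - c - q₁)/2
Leader substitutes: π₁ = q₁·(a - q₁ - (a-c-q₁)/2 - c)
FOC: q₁* = (123 - 26)/2 = 48.50
Then: q₂* = (123 - 26 - 48.5)/2 = 24.25
Leader has first-mover advantage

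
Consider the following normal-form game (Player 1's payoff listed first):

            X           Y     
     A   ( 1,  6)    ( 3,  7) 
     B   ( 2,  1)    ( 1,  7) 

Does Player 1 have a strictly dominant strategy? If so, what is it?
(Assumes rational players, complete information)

No strictly dominant strategy exists for Player 1

Work:
A strategy strictly dominates another if it gives a strictly higher payoff against every opponent action. Compare each pair of P1's strategies column-by-column:
  A vs B: [1 vs 2, 3 vs 1] → A does not strictly dominate B (column X: 1 ≤ 2)
  B vs A: [2 vs 1, 1 vs 3] → B does not strictly dominate A (column Y: 1 ≤ 3)
No single strategy strictly dominates all others → no strictly dominant strategy.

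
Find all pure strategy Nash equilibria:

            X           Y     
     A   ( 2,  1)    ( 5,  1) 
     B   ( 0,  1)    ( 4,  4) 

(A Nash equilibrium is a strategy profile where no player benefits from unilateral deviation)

Nash equilibrium: (A, X), (A, Y)

Work:
Best responses:
  P1 vs X: payoffs [2, 0] → best response A (payoff 2)
  P1 vs Y: payoffs [5, 4] → best response A (payoff 5)
  P2 vs A: payoffs [1, 1] → best response X/Y (payoff 1)
  P2 vs B: payoffs [1, 4] → best response Y (payoff 4)
Mutual best responses: (A,X), (A,Y) → Nash equilibria.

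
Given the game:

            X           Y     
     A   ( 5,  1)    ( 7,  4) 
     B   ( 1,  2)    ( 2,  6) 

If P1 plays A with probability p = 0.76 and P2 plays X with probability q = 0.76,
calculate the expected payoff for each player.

E[P1] = 4.4624, E[P2] = 2.0176

Work:
E[P1] = p·q·π₁(A,X) + p·(1-q)·π₁(A,Y) + (1-p)·q·π₁(B,X) + (1-p)·(1-q)·π₁(B,Y)
= 0.76·0.76·5 + 0.76·0.24·7 + 0.24·0.76·1 + 0.24·0.24·2
= 4.4624

E[P2] = 2.0176 (similar calculation)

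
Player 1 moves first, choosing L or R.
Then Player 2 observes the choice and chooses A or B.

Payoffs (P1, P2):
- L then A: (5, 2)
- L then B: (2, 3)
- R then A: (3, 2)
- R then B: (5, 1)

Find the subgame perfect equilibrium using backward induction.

P1 plays R, P2 plays B after L and A after R; Payoff (3, 2)

Work:
Backward induction:
After L: P2 chooses B → P1 gets 2
After R: P2 chooses A → P1 gets 3
P1 chooses R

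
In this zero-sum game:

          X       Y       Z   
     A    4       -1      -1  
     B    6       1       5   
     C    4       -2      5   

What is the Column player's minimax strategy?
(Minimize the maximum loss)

Column should play Y, value = 1

Work:
Column player minimizes Row's maximum payoff:
Column X: max payoff to Row = 6
Column Y: max payoff to Row = 1
Column Z: max payoff to Row = 5
Minimum is 1, achieved by column Y.
Minimax strategy: Y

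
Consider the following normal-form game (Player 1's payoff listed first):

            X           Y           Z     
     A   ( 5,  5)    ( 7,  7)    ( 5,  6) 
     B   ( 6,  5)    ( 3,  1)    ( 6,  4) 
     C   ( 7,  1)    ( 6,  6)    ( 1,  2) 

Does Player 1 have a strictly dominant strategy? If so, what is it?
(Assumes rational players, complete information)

No strictly dominant strategy exists for Player 1

Work:
A strategy strictly dominates another if it gives a strictly higher payoff against every opponent action. Compare each pair of P1's strategies column-by-column:
  A vs B: [5 vs 6, 7 vs 3, 5 vs 6] → A does not strictly dominate B (column X: 5 ≤ 6)
  A vs C: [5 vs 7, 7 vs 6, 5 vs 1] → A does not strictly dominate C (column X: 5 ≤ 7)
  B vs A: [6 vs 5, 3 vs 7, 6 vs 5] → B does not strictly dominate A (column Y: 3 ≤ 7)
  B vs C: [6 vs 7, 3 vs 6, 6 vs 1] → B does not strictly dominate C (column X: 6 ≤ 7)
  C vs A: [7 vs 5, 6 vs 7, 1 vs 5] → C does not strictly dominate A (column Y: 6 ≤ 7)
  C vs B: [7 vs 6, 6 vs 3, 1 vs 6] → C does not strictly dominate B (column Z: 1 ≤ 6)
No single strategy strictly dominates all others → no strictly dominant strategy.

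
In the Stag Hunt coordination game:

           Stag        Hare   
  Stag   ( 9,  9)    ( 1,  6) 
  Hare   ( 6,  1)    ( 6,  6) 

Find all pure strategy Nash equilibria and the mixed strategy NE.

Pure NE: (Stag, Stag) and (Hare, Hare); Mixed NE: p = 0.625, q = 0.625

Work:
Check pure NE:
(Stag, Stag): (9, 9) - no unilateral deviation beneficial
(Hare, Hare): (6, 6) - no unilateral deviation beneficial
Mixed NE: P1 plays Stag with p = 0.625, P2 plays Stag with q = 0.625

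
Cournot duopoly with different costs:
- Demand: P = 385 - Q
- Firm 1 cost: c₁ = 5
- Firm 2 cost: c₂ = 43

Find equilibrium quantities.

q₁* = 139.33, q₂* = 101.33

Work:
Reaction: q₁ = (385 - 5 - q₂)/2
Reaction: q₂ = (385 - 43 - q₁)/2
Solve simultaneously:
q₁* = (385 - 2×5 + 43)/3 = 139.33
q₂* = (385 - 2×43 + 5)/3 = 101.33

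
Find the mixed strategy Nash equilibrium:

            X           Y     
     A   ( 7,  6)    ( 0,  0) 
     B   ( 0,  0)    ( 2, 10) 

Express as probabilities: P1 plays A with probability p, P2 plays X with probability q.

p = 0.625, q = 0.2222

Work:
Find probabilities that make opponent indifferent:
P2 chooses q to make P1 indifferent between A and B
P1 chooses p to make P2 indifferent between X and Y
Mixed NE: P1 plays (A: 0.625, B: 0.375), P2 plays (X: 0.2222, Y: 0.7778)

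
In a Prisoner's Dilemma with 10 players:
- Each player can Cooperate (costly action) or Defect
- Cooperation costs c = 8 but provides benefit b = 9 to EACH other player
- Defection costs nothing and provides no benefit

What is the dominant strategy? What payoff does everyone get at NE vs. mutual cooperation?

Dominant: Defect; NE payoff = 0; Coop payoff = 73

Work:
Defect dominates (saves cost c = 8, benefit to others is external)
NE: All defect → everyone gets 0
If all cooperate: each receives (9)×9 - 8 = 73
Social dilemma: 73 > 0 but NE gives 0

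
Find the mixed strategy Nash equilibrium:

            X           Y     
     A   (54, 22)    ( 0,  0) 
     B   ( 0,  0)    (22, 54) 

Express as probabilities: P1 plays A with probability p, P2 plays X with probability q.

p = 0.7105, q = 0.2895

Work:
Find probabilities that make opponent indifferent:
P2 chooses q to make P1 indifferent between A and B
P1 chooses p to make P2 indifferent between X and Y
Mixed NE: P1 plays (A: 0.7105, B: 0.2895), P2 plays (X: 0.2895, Y: 0.7105)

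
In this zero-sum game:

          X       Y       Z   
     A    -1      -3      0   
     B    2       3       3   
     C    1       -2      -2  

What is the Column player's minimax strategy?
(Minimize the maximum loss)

Column should play X, value = 2

Work:
Column player minimizes Row's maximum payoff:
Column X: max payoff to Row = 2
Column Y: max payoff to Row = 3
Column Z: max payoff to Row = 3
Minimum is 2, achieved by column X.
Minimax strategy: X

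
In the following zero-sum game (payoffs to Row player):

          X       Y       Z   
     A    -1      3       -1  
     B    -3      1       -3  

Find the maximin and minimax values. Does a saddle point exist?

Maximin = -1, Minimax = -1, Saddle: True

Work:
Row minimums: [-1, -3] → maximin = -1
Column maximums: [-1, 3, -1] → minimax = -1
Saddle point exists! Game value = -1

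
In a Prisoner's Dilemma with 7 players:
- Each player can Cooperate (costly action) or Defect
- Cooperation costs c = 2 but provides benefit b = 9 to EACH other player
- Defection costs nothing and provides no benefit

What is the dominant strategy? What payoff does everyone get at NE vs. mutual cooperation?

Dominant: Defect; NE payoff = 0; Coop payoff = 52

Work:
Defect dominates (saves cost c = 2, benefit to others is external)
NE: All defect → everyone gets 0
If all cooperate: each receives (6)×9 - 2 = 52
Social dilemma: 52 > 0 but NE gives 0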